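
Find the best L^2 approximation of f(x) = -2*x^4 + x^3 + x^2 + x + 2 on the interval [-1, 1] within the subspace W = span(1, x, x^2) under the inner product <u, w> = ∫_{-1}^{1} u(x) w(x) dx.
g(x) = -5*x^2/7 + 8*x/5 + 76/35

The best approximation g ∈ W is the orthogonal projection of f onto W. Writing g = a_0 + a_1 x + a_2 x^2, the coefficients solve the normal equations G · a = b where
  G_{ij} = <φ_i, φ_j> and b_i = <f, φ_i>, with φ_0 = 1, φ_1 = x, φ_2 = x^2.
G =
  [2, 0, 2/3]
  [0, 2/3, 0]
  [2/3, 0, 2/5],
b = (58/15, 16/15, 122/105).
Solving gives a_0 = 76/35, a_1 = 8/5, a_2 = -5/7, so
  g(x) = -5*x^2/7 + 8*x/5 + 76/35.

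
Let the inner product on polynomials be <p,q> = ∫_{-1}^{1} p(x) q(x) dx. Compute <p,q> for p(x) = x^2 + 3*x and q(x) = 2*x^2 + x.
<p,q> = 14/5

Expand the product: p(x)·q(x) = 2*x^4 + 7*x^3 + 3*x^2.
∫_{-1}^{1} of each monomial x^k gives [2/(k+1) if k even, 0 if k odd]. Integrating term-by-term (or equivalently evaluating the antiderivative F(x) = 2*x^5/5 + 7*x^4/4 + x^3 at the endpoints):
  F(1) − F(−1) = 63/20 − (7/20) = 14/5.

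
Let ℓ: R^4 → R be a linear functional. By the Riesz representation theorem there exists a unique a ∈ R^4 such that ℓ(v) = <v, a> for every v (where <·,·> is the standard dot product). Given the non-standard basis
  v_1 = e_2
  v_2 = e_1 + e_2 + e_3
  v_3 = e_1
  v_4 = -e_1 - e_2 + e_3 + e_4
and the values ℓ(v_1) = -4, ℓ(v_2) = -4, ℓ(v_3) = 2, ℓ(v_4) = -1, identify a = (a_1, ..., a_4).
a = (2, -4, -2, -1)

Write a = (a_1, ..., a_4) in the standard basis. For each basis vector v_i, ℓ(v_i) = <v_i, a> is a linear equation in the a_j's. Collect the n equations into a matrix system V a = ℓ, where row i of V is v_i (expressed in the standard basis). Since V is invertible (lower-triangular with 1s on the diagonal, up to permutation), solve by back-substitution:
  V =
[[0, 1, 0, 0],
 [1, 1, 1, 0],
 [1, 0, 0, 0],
 [-1, -1, 1, 1]]
  V a = (-4, -4, 2, -1)
Solving gives a = (2, -4, -2, -1).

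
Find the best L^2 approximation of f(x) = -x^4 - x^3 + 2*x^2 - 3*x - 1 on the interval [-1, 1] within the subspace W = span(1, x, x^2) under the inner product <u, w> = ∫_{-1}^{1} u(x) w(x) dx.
g(x) = 8*x^2/7 - 18*x/5 - 32/35

The best approximation g ∈ W is the orthogonal projection of f onto W. Writing g = a_0 + a_1 x + a_2 x^2, the coefficients solve the normal equations G · a = b where
  G_{ij} = <φ_i, φ_j> and b_i = <f, φ_i>, with φ_0 = 1, φ_1 = x, φ_2 = x^2.
G =
  [2, 0, 2/3]
  [0, 2/3, 0]
  [2/3, 0, 2/5],
b = (-16/15, -12/5, -16/105).
Solving gives a_0 = -32/35, a_1 = -18/5, a_2 = 8/7, so
  g(x) = 8*x^2/7 - 18*x/5 - 32/35.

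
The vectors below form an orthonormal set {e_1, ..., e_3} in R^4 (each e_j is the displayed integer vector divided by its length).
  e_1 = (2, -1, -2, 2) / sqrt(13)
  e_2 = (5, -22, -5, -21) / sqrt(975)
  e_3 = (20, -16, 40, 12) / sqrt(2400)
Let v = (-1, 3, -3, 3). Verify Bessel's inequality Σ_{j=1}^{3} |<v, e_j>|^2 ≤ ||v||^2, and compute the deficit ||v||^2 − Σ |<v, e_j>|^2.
Σ |<v, e_j>|^2 = 698/25; ||v||^2 = 28; deficit = 2/25

Write each e_j = u_j / sqrt(<u_j, u_j>) where u_j is the displayed integer vector. Then <v, e_j> = <v, u_j> / sqrt(<u_j, u_j>), so |<v, e_j>|^2 = <v, u_j>^2 / <u_j, u_j>.
Coefficients: <v, e_1> = 7/sqrt(13), <v, e_2> = -119/sqrt(975), <v, e_3> = -152/sqrt(2400).
Square and sum: Σ |<v, e_j>|^2 = 698/25.
Compute ||v||^2 = v·v = 28.
Deficit = 28 − 698/25 = 2/25 ≥ 0, confirming Bessel's inequality. (The deficit equals ||v − Σ <v,e_j> e_j||^2, the squared distance from v to span{e_j}.)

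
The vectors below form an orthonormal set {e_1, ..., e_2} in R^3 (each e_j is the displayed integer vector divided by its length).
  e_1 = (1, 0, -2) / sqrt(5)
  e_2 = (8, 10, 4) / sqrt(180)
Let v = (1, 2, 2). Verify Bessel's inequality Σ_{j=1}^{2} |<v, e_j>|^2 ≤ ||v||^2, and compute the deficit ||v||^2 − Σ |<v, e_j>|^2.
Σ |<v, e_j>|^2 = 9; ||v||^2 = 9; deficit = 0

Write each e_j = u_j / sqrt(<u_j, u_j>) where u_j is the displayed integer vector. Then <v, e_j> = <v, u_j> / sqrt(<u_j, u_j>), so |<v, e_j>|^2 = <v, u_j>^2 / <u_j, u_j>.
Coefficients: <v, e_1> = -3/sqrt(5), <v, e_2> = 36/sqrt(180).
Square and sum: Σ |<v, e_j>|^2 = 9.
Compute ||v||^2 = v·v = 9.
Deficit = 9 − 9 = 0 ≥ 0, confirming Bessel's inequality. (The deficit equals ||v − Σ <v,e_j> e_j||^2, the squared distance from v to span{e_j}.)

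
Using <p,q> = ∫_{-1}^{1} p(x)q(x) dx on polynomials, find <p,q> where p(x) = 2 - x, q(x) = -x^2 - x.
<p,q> = -2/3

Expand the product: p(x)·q(x) = x^3 - x^2 - 2*x.
∫_{-1}^{1} of each monomial x^k gives [2/(k+1) if k even, 0 if k odd]. Integrating term-by-term (or equivalently evaluating the antiderivative F(x) = x^4/4 - x^3/3 - x^2 at the endpoints):
  F(1) − F(−1) = -13/12 − (-5/12) = -2/3.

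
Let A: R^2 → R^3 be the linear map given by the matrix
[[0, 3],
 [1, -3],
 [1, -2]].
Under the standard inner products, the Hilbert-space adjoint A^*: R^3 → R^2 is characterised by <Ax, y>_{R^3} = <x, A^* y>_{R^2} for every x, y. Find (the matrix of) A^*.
A^* = A^T =
[[0, 1, 1],
 [3, -3, -2]]

For real matrices with standard dot products, the defining identity <Ax, y> = <x, A^* y> gives (Ax)^T y = x^T (A^*) y, i.e. x^T A^T y = x^T (A^*) y. Since this holds for all x, y, we must have A^* = A^T. Therefore
A^* =
[[0, 1, 1],
 [3, -3, -2]].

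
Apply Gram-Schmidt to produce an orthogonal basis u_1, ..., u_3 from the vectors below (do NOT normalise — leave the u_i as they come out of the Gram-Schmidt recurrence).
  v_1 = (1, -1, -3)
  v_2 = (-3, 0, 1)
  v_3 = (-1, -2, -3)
Orthogonal basis:
  u_1 = (1, -1, -3)
  u_2 = (-27/11, -6/11, -7/11)
  u_3 = (3/37, -24/37, 9/37)

Apply the Gram-Schmidt recurrence
  u_1 = v_1
  u_i = v_i − Σ_{j<i} ((v_i · u_j) / (u_j · u_j)) · u_j.

Step by step this gives:
  u_1 = (1, -1, -3)
  u_2 = (-27/11, -6/11, -7/11)
  u_3 = (3/37, -24/37, 9/37)

Orthogonality check:
  u_2 · u_1 = 0 (should be 0)
  u_3 · u_1 = 0 (should be 0)
  u_3 · u_2 = 0 (should be 0)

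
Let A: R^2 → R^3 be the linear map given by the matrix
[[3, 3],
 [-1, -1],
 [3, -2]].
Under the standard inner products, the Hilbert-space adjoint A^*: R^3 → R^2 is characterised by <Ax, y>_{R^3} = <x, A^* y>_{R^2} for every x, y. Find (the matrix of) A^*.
A^* = A^T =
[[3, -1, 3],
 [3, -1, -2]]

For real matrices with standard dot products, the defining identity <Ax, y> = <x, A^* y> gives (Ax)^T y = x^T (A^*) y, i.e. x^T A^T y = x^T (A^*) y. Since this holds for all x, y, we must have A^* = A^T. Therefore
A^* =
[[3, -1, 3],
 [3, -1, -2]].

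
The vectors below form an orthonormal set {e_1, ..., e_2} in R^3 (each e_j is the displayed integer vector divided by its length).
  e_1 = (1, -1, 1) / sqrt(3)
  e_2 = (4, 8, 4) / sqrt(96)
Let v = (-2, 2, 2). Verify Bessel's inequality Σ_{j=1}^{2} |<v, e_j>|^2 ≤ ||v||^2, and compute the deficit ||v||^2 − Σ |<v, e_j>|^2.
Σ |<v, e_j>|^2 = 4; ||v||^2 = 12; deficit = 8

Write each e_j = u_j / sqrt(<u_j, u_j>) where u_j is the displayed integer vector. Then <v, e_j> = <v, u_j> / sqrt(<u_j, u_j>), so |<v, e_j>|^2 = <v, u_j>^2 / <u_j, u_j>.
Coefficients: <v, e_1> = -2/sqrt(3), <v, e_2> = 16/sqrt(96).
Square and sum: Σ |<v, e_j>|^2 = 4.
Compute ||v||^2 = v·v = 12.
Deficit = 12 − 4 = 8 ≥ 0, confirming Bessel's inequality. (The deficit equals ||v − Σ <v,e_j> e_j||^2, the squared distance from v to span{e_j}.)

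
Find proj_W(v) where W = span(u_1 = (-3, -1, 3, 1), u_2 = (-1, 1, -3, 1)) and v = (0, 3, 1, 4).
proj_W(v) = (-80/51, 8/51, -8/17, 44/51)

Set up U = [u_1 | ... | u_2] ∈ R^(4×2). The projector onto W = col(U) is P = U (U^T U)^(-1) U^T.
Compute U^T U =
  [20, -6]
  [-6, 12],
and U^T v = (4, 4).
Solve U^T U · c = U^T v for the coefficients: c = (6/17, 26/51). The projection is proj_W(v) = U c.
Check: (v - proj_W(v)) · u_1 = 0  (should be 0).
Check: (v - proj_W(v)) · u_2 = 0  (should be 0).
Result: proj_W(v) = (-80/51, 8/51, -8/17, 44/51).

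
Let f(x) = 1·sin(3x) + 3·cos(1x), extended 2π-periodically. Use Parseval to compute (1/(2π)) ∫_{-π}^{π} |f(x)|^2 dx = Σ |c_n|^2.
Σ |c_n|^2 = 5

Expand |f|^2 and use orthogonality of {sin(nx), cos(mx)} on [-π, π]:
  ∫_{-π}^{π} sin(nx)^2 dx = π, ∫ cos(mx)^2 dx = π, and cross terms integrate to 0.
So ∫_{-π}^{π} f(x)^2 dx = 1^2 · π + 3^2 · π = (1 + 9)π.
Divide by 2π: (1 + 9)/2 = 5.
By Parseval, this equals Σ |c_n|^2.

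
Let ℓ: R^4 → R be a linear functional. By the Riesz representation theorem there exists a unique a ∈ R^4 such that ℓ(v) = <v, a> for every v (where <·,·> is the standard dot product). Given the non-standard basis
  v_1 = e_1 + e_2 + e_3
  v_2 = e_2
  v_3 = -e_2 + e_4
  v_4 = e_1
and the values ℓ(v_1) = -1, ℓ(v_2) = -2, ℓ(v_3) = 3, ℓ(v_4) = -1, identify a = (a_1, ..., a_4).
a = (-1, -2, 2, 1)

Write a = (a_1, ..., a_4) in the standard basis. For each basis vector v_i, ℓ(v_i) = <v_i, a> is a linear equation in the a_j's. Collect the n equations into a matrix system V a = ℓ, where row i of V is v_i (expressed in the standard basis). Since V is invertible (lower-triangular with 1s on the diagonal, up to permutation), solve by back-substitution:
  V =
[[1, 1, 1, 0],
 [0, 1, 0, 0],
 [0, -1, 0, 1],
 [1, 0, 0, 0]]
  V a = (-1, -2, 3, -1)
Solving gives a = (-1, -2, 2, 1).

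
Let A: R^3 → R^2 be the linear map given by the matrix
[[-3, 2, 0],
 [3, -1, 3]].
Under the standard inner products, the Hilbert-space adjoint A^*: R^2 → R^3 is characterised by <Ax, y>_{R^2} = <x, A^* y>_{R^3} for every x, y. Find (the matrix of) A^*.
A^* = A^T =
[[-3, 3],
 [2, -1],
 [0, 3]]

For real matrices with standard dot products, the defining identity <Ax, y> = <x, A^* y> gives (Ax)^T y = x^T (A^*) y, i.e. x^T A^T y = x^T (A^*) y. Since this holds for all x, y, we must have A^* = A^T. Therefore
A^* =
[[-3, 3],
 [2, -1],
 [0, 3]].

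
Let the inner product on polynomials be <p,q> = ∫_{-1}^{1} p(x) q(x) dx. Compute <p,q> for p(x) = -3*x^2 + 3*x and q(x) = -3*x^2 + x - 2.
<p,q> = 48/5

Expand the product: p(x)·q(x) = 9*x^4 - 12*x^3 + 9*x^2 - 6*x.
∫_{-1}^{1} of each monomial x^k gives [2/(k+1) if k even, 0 if k odd]. Integrating term-by-term (or equivalently evaluating the antiderivative F(x) = 9*x^5/5 - 3*x^4 + 3*x^3 - 3*x^2 at the endpoints):
  F(1) − F(−1) = -6/5 − (-54/5) = 48/5.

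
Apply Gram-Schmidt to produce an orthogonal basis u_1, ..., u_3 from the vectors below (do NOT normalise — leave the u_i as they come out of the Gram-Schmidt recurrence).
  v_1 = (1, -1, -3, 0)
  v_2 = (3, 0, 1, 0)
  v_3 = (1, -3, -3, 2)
Orthogonal basis:
  u_1 = (1, -1, -3, 0)
  u_2 = (3, 0, 1, 0)
  u_3 = (-2/11, -20/11, 6/11, 2)

Apply the Gram-Schmidt recurrence
  u_1 = v_1
  u_i = v_i − Σ_{j<i} ((v_i · u_j) / (u_j · u_j)) · u_j.

Step by step this gives:
  u_1 = (1, -1, -3, 0)
  u_2 = (3, 0, 1, 0)
  u_3 = (-2/11, -20/11, 6/11, 2)

Orthogonality check:
  u_2 · u_1 = 0 (should be 0)
  u_3 · u_1 = 0 (should be 0)
  u_3 · u_2 = 0 (should be 0)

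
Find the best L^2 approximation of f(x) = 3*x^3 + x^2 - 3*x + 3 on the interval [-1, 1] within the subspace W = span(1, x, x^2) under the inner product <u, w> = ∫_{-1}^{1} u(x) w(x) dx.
g(x) = x^2 - 6*x/5 + 3

The best approximation g ∈ W is the orthogonal projection of f onto W. Writing g = a_0 + a_1 x + a_2 x^2, the coefficients solve the normal equations G · a = b where
  G_{ij} = <φ_i, φ_j> and b_i = <f, φ_i>, with φ_0 = 1, φ_1 = x, φ_2 = x^2.
G =
  [2, 0, 2/3]
  [0, 2/3, 0]
  [2/3, 0, 2/5],
b = (20/3, -4/5, 12/5).
Solving gives a_0 = 3, a_1 = -6/5, a_2 = 1, so
  g(x) = x^2 - 6*x/5 + 3.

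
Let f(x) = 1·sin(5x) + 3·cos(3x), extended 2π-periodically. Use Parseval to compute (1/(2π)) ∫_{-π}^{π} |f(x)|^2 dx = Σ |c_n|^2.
Σ |c_n|^2 = 5

Expand |f|^2 and use orthogonality of {sin(nx), cos(mx)} on [-π, π]:
  ∫_{-π}^{π} sin(nx)^2 dx = π, ∫ cos(mx)^2 dx = π, and cross terms integrate to 0.
So ∫_{-π}^{π} f(x)^2 dx = 1^2 · π + 3^2 · π = (1 + 9)π.
Divide by 2π: (1 + 9)/2 = 5.
By Parseval, this equals Σ |c_n|^2.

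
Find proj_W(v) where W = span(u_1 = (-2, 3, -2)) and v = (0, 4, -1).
proj_W(v) = (-28/17, 42/17, -28/17)

Set up U = [u_1 | ... | u_1] ∈ R^(3×1). The projector onto W = col(U) is P = U (U^T U)^(-1) U^T.
Compute U^T U =
  [17],
and U^T v = (14).
Solve U^T U · c = U^T v for the coefficients: c = (14/17). The projection is proj_W(v) = U c.
Check: (v - proj_W(v)) · u_1 = 0  (should be 0).
Result: proj_W(v) = (-28/17, 42/17, -28/17).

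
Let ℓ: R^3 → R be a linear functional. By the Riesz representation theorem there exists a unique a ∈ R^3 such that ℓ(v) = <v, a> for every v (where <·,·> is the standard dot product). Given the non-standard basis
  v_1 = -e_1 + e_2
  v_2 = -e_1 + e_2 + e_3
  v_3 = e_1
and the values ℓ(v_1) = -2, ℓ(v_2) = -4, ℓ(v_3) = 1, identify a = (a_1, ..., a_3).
a = (1, -1, -2)

Write a = (a_1, ..., a_3) in the standard basis. For each basis vector v_i, ℓ(v_i) = <v_i, a> is a linear equation in the a_j's. Collect the n equations into a matrix system V a = ℓ, where row i of V is v_i (expressed in the standard basis). Since V is invertible (lower-triangular with 1s on the diagonal, up to permutation), solve by back-substitution:
  V =
[[-1, 1, 0],
 [-1, 1, 1],
 [1, 0, 0]]
  V a = (-2, -4, 1)
Solving gives a = (1, -1, -2).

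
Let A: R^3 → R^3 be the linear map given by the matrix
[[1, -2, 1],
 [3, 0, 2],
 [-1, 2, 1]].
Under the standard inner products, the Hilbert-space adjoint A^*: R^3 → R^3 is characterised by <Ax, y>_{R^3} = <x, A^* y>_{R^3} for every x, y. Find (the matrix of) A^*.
A^* = A^T =
[[1, 3, -1],
 [-2, 0, 2],
 [1, 2, 1]]

For real matrices with standard dot products, the defining identity <Ax, y> = <x, A^* y> gives (Ax)^T y = x^T (A^*) y, i.e. x^T A^T y = x^T (A^*) y. Since this holds for all x, y, we must have A^* = A^T. Therefore
A^* =
[[1, 3, -1],
 [-2, 0, 2],
 [1, 2, 1]].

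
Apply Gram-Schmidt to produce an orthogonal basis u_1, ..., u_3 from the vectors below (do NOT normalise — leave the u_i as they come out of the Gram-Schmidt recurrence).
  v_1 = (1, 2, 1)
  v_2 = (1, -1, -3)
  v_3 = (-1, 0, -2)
Orthogonal basis:
  u_1 = (1, 2, 1)
  u_2 = (5/3, 1/3, -7/3)
  u_3 = (-11/10, 22/25, -33/50)

Apply the Gram-Schmidt recurrence
  u_1 = v_1
  u_i = v_i − Σ_{j<i} ((v_i · u_j) / (u_j · u_j)) · u_j.

Step by step this gives:
  u_1 = (1, 2, 1)
  u_2 = (5/3, 1/3, -7/3)
  u_3 = (-11/10, 22/25, -33/50)

Orthogonality check:
  u_2 · u_1 = 0 (should be 0)
  u_3 · u_1 = 0 (should be 0)
  u_3 · u_2 = 0 (should be 0)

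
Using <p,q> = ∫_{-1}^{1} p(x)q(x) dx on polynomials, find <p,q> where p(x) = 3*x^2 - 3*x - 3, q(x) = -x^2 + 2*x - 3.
<p,q> = 44/5

Expand the product: p(x)·q(x) = -3*x^4 + 9*x^3 - 12*x^2 + 3*x + 9.
∫_{-1}^{1} of each monomial x^k gives [2/(k+1) if k even, 0 if k odd]. Integrating term-by-term (or equivalently evaluating the antiderivative F(x) = -3*x^5/5 + 9*x^4/4 - 4*x^3 + 3*x^2/2 + 9*x at the endpoints):
  F(1) − F(−1) = 163/20 − (-13/20) = 44/5.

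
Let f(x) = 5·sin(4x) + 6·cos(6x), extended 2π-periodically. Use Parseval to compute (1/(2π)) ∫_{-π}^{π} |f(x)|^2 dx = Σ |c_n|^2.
Σ |c_n|^2 = 61/2

Expand |f|^2 and use orthogonality of {sin(nx), cos(mx)} on [-π, π]:
  ∫_{-π}^{π} sin(nx)^2 dx = π, ∫ cos(mx)^2 dx = π, and cross terms integrate to 0.
So ∫_{-π}^{π} f(x)^2 dx = 5^2 · π + 6^2 · π = (25 + 36)π.
Divide by 2π: (25 + 36)/2 = 61/2.
By Parseval, this equals Σ |c_n|^2.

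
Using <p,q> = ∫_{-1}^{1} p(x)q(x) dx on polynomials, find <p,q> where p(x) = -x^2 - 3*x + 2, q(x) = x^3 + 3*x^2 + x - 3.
<p,q> = -52/5

Expand the product: p(x)·q(x) = -x^5 - 6*x^4 - 8*x^3 + 6*x^2 + 11*x - 6.
∫_{-1}^{1} of each monomial x^k gives [2/(k+1) if k even, 0 if k odd]. Integrating term-by-term (or equivalently evaluating the antiderivative F(x) = -x^6/6 - 6*x^5/5 - 2*x^4 + 2*x^3 + 11*x^2/2 - 6*x at the endpoints):
  F(1) − F(−1) = -28/15 − (128/15) = -52/5.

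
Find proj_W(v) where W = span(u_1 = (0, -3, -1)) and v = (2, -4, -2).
proj_W(v) = (0, -21/5, -7/5)

Set up U = [u_1 | ... | u_1] ∈ R^(3×1). The projector onto W = col(U) is P = U (U^T U)^(-1) U^T.
Compute U^T U =
  [10],
and U^T v = (14).
Solve U^T U · c = U^T v for the coefficients: c = (7/5). The projection is proj_W(v) = U c.
Check: (v - proj_W(v)) · u_1 = 0  (should be 0).
Result: proj_W(v) = (0, -21/5, -7/5).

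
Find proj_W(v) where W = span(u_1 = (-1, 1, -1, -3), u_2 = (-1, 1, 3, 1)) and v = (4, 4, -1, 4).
proj_W(v) = (5/4, -5/4, 1/4, 11/4)

Set up U = [u_1 | ... | u_2] ∈ R^(4×2). The projector onto W = col(U) is P = U (U^T U)^(-1) U^T.
Compute U^T U =
  [12, -4]
  [-4, 12],
and U^T v = (-11, 1).
Solve U^T U · c = U^T v for the coefficients: c = (-1, -1/4). The projection is proj_W(v) = U c.
Check: (v - proj_W(v)) · u_1 = 0  (should be 0).
Check: (v - proj_W(v)) · u_2 = 0  (should be 0).
Result: proj_W(v) = (5/4, -5/4, 1/4, 11/4).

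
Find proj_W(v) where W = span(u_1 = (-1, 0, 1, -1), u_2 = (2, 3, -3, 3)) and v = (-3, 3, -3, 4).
proj_W(v) = (12/29, 120/29, -52/29, 52/29)

Set up U = [u_1 | ... | u_2] ∈ R^(4×2). The projector onto W = col(U) is P = U (U^T U)^(-1) U^T.
Compute U^T U =
  [3, -8]
  [-8, 31],
and U^T v = (-4, 24).
Solve U^T U · c = U^T v for the coefficients: c = (68/29, 40/29). The projection is proj_W(v) = U c.
Check: (v - proj_W(v)) · u_1 = 0  (should be 0).
Check: (v - proj_W(v)) · u_2 = 0  (should be 0).
Result: proj_W(v) = (12/29, 120/29, -52/29, 52/29).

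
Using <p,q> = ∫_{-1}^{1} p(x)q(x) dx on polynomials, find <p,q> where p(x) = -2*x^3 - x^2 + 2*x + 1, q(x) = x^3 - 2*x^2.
<p,q> = -32/105

Expand the product: p(x)·q(x) = -2*x^6 + 3*x^5 + 4*x^4 - 3*x^3 - 2*x^2.
∫_{-1}^{1} of each monomial x^k gives [2/(k+1) if k even, 0 if k odd]. Integrating term-by-term (or equivalently evaluating the antiderivative F(x) = -2*x^7/7 + x^6/2 + 4*x^5/5 - 3*x^4/4 - 2*x^3/3 at the endpoints):
  F(1) − F(−1) = -169/420 − (-41/420) = -32/105.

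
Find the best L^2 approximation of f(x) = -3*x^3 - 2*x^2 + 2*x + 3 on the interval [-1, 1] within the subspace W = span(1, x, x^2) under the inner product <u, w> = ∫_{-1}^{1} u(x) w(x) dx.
g(x) = -2*x^2 + x/5 + 3

The best approximation g ∈ W is the orthogonal projection of f onto W. Writing g = a_0 + a_1 x + a_2 x^2, the coefficients solve the normal equations G · a = b where
  G_{ij} = <φ_i, φ_j> and b_i = <f, φ_i>, with φ_0 = 1, φ_1 = x, φ_2 = x^2.
G =
  [2, 0, 2/3]
  [0, 2/3, 0]
  [2/3, 0, 2/5],
b = (14/3, 2/15, 6/5).
Solving gives a_0 = 3, a_1 = 1/5, a_2 = -2, so
  g(x) = -2*x^2 + x/5 + 3.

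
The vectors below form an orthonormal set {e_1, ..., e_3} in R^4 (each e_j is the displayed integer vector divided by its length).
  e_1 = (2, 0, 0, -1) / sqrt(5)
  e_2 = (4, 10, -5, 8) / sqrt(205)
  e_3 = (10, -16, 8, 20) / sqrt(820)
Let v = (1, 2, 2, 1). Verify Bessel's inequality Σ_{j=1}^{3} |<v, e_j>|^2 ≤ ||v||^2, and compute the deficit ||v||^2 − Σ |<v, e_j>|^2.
Σ |<v, e_j>|^2 = 14/5; ||v||^2 = 10; deficit = 36/5

Write each e_j = u_j / sqrt(<u_j, u_j>) where u_j is the displayed integer vector. Then <v, e_j> = <v, u_j> / sqrt(<u_j, u_j>), so |<v, e_j>|^2 = <v, u_j>^2 / <u_j, u_j>.
Coefficients: <v, e_1> = 1/sqrt(5), <v, e_2> = 22/sqrt(205), <v, e_3> = 14/sqrt(820).
Square and sum: Σ |<v, e_j>|^2 = 14/5.
Compute ||v||^2 = v·v = 10.
Deficit = 10 − 14/5 = 36/5 ≥ 0, confirming Bessel's inequality. (The deficit equals ||v − Σ <v,e_j> e_j||^2, the squared distance from v to span{e_j}.)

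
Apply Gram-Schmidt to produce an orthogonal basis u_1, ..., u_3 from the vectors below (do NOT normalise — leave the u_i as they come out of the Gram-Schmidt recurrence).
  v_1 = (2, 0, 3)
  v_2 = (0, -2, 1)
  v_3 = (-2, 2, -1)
Orthogonal basis:
  u_1 = (2, 0, 3)
  u_2 = (-6/13, -2, 4/13)
  u_3 = (-9/7, 3/7, 6/7)

Apply the Gram-Schmidt recurrence
  u_1 = v_1
  u_i = v_i − Σ_{j<i} ((v_i · u_j) / (u_j · u_j)) · u_j.

Step by step this gives:
  u_1 = (2, 0, 3)
  u_2 = (-6/13, -2, 4/13)
  u_3 = (-9/7, 3/7, 6/7)

Orthogonality check:
  u_2 · u_1 = 0 (should be 0)
  u_3 · u_1 = 0 (should be 0)
  u_3 · u_2 = 0 (should be 0)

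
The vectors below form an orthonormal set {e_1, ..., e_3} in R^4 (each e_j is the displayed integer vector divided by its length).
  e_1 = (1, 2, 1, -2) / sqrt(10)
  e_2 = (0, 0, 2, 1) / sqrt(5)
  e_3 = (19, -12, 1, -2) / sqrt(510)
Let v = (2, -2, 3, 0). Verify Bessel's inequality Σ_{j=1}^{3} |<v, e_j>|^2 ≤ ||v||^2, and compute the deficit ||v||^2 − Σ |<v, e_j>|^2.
Σ |<v, e_j>|^2 = 3974/255; ||v||^2 = 17; deficit = 361/255

Write each e_j = u_j / sqrt(<u_j, u_j>) where u_j is the displayed integer vector. Then <v, e_j> = <v, u_j> / sqrt(<u_j, u_j>), so |<v, e_j>|^2 = <v, u_j>^2 / <u_j, u_j>.
Coefficients: <v, e_1> = 1/sqrt(10), <v, e_2> = 6/sqrt(5), <v, e_3> = 65/sqrt(510).
Square and sum: Σ |<v, e_j>|^2 = 3974/255.
Compute ||v||^2 = v·v = 17.
Deficit = 17 − 3974/255 = 361/255 ≥ 0, confirming Bessel's inequality. (The deficit equals ||v − Σ <v,e_j> e_j||^2, the squared distance from v to span{e_j}.)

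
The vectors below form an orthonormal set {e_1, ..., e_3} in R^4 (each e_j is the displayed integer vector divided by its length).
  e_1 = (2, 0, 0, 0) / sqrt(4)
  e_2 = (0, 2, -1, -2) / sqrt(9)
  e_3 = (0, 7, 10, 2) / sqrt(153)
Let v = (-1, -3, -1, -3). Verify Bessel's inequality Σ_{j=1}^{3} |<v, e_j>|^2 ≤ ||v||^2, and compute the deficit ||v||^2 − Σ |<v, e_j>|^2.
Σ |<v, e_j>|^2 = 171/17; ||v||^2 = 20; deficit = 169/17

Write each e_j = u_j / sqrt(<u_j, u_j>) where u_j is the displayed integer vector. Then <v, e_j> = <v, u_j> / sqrt(<u_j, u_j>), so |<v, e_j>|^2 = <v, u_j>^2 / <u_j, u_j>.
Coefficients: <v, e_1> = -2/sqrt(4), <v, e_2> = 1/sqrt(9), <v, e_3> = -37/sqrt(153).
Square and sum: Σ |<v, e_j>|^2 = 171/17.
Compute ||v||^2 = v·v = 20.
Deficit = 20 − 171/17 = 169/17 ≥ 0, confirming Bessel's inequality. (The deficit equals ||v − Σ <v,e_j> e_j||^2, the squared distance from v to span{e_j}.)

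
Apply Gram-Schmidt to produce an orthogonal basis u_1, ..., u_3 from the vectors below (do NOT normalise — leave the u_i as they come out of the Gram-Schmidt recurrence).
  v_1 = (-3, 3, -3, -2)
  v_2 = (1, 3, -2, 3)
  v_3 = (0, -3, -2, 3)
Orthogonal basis:
  u_1 = (-3, 3, -3, -2)
  u_2 = (49/31, 75/31, -44/31, 105/31)
  u_3 = (-871/677, -1872/677, -1691/677, 1035/677)

Apply the Gram-Schmidt recurrence
  u_1 = v_1
  u_i = v_i − Σ_{j<i} ((v_i · u_j) / (u_j · u_j)) · u_j.

Step by step this gives:
  u_1 = (-3, 3, -3, -2)
  u_2 = (49/31, 75/31, -44/31, 105/31)
  u_3 = (-871/677, -1872/677, -1691/677, 1035/677)

Orthogonality check:
  u_2 · u_1 = 0 (should be 0)
  u_3 · u_1 = 0 (should be 0)
  u_3 · u_2 = 0 (should be 0)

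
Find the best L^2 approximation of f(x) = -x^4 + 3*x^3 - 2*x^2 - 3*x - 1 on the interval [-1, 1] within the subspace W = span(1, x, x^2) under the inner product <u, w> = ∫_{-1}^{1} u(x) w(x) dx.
g(x) = -20*x^2/7 - 6*x/5 - 32/35

The best approximation g ∈ W is the orthogonal projection of f onto W. Writing g = a_0 + a_1 x + a_2 x^2, the coefficients solve the normal equations G · a = b where
  G_{ij} = <φ_i, φ_j> and b_i = <f, φ_i>, with φ_0 = 1, φ_1 = x, φ_2 = x^2.
G =
  [2, 0, 2/3]
  [0, 2/3, 0]
  [2/3, 0, 2/5],
b = (-56/15, -4/5, -184/105).
Solving gives a_0 = -32/35, a_1 = -6/5, a_2 = -20/7, so
  g(x) = -20*x^2/7 - 6*x/5 - 32/35.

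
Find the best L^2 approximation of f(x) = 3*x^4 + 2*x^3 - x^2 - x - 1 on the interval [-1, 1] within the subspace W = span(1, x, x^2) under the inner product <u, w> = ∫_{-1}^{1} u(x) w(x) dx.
g(x) = 11*x^2/7 + x/5 - 44/35

The best approximation g ∈ W is the orthogonal projection of f onto W. Writing g = a_0 + a_1 x + a_2 x^2, the coefficients solve the normal equations G · a = b where
  G_{ij} = <φ_i, φ_j> and b_i = <f, φ_i>, with φ_0 = 1, φ_1 = x, φ_2 = x^2.
G =
  [2, 0, 2/3]
  [0, 2/3, 0]
  [2/3, 0, 2/5],
b = (-22/15, 2/15, -22/105).
Solving gives a_0 = -44/35, a_1 = 1/5, a_2 = 11/7, so
  g(x) = 11*x^2/7 + x/5 - 44/35.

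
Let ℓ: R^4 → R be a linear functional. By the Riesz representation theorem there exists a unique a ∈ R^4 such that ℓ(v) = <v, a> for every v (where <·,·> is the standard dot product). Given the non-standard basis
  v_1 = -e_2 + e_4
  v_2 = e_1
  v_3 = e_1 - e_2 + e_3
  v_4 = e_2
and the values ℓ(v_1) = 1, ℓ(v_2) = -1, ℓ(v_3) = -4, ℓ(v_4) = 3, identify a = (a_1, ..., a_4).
a = (-1, 3, 0, 4)

Write a = (a_1, ..., a_4) in the standard basis. For each basis vector v_i, ℓ(v_i) = <v_i, a> is a linear equation in the a_j's. Collect the n equations into a matrix system V a = ℓ, where row i of V is v_i (expressed in the standard basis). Since V is invertible (lower-triangular with 1s on the diagonal, up to permutation), solve by back-substitution:
  V =
[[0, -1, 0, 1],
 [1, 0, 0, 0],
 [1, -1, 1, 0],
 [0, 1, 0, 0]]
  V a = (1, -1, -4, 3)
Solving gives a = (-1, 3, 0, 4).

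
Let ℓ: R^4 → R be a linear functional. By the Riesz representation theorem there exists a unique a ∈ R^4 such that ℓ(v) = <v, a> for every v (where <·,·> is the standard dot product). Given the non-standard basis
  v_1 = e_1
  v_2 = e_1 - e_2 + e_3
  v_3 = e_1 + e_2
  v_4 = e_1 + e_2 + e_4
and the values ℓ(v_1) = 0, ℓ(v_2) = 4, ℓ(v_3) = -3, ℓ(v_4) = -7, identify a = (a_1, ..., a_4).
a = (0, -3, 1, -4)

Write a = (a_1, ..., a_4) in the standard basis. For each basis vector v_i, ℓ(v_i) = <v_i, a> is a linear equation in the a_j's. Collect the n equations into a matrix system V a = ℓ, where row i of V is v_i (expressed in the standard basis). Since V is invertible (lower-triangular with 1s on the diagonal, up to permutation), solve by back-substitution:
  V =
[[1, 0, 0, 0],
 [1, -1, 1, 0],
 [1, 1, 0, 0],
 [1, 1, 0, 1]]
  V a = (0, 4, -3, -7)
Solving gives a = (0, -3, 1, -4).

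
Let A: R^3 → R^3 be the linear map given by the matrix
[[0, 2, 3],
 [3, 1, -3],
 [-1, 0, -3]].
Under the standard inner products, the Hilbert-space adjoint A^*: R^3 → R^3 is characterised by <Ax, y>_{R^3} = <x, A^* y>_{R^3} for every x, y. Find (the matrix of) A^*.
A^* = A^T =
[[0, 3, -1],
 [2, 1, 0],
 [3, -3, -3]]

For real matrices with standard dot products, the defining identity <Ax, y> = <x, A^* y> gives (Ax)^T y = x^T (A^*) y, i.e. x^T A^T y = x^T (A^*) y. Since this holds for all x, y, we must have A^* = A^T. Therefore
A^* =
[[0, 3, -1],
 [2, 1, 0],
 [3, -3, -3]].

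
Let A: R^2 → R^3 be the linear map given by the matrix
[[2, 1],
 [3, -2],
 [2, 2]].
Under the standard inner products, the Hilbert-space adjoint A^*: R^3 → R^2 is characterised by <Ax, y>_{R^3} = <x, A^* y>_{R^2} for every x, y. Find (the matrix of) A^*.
A^* = A^T =
[[2, 3, 2],
 [1, -2, 2]]

For real matrices with standard dot products, the defining identity <Ax, y> = <x, A^* y> gives (Ax)^T y = x^T (A^*) y, i.e. x^T A^T y = x^T (A^*) y. Since this holds for all x, y, we must have A^* = A^T. Therefore
A^* =
[[2, 3, 2],
 [1, -2, 2]].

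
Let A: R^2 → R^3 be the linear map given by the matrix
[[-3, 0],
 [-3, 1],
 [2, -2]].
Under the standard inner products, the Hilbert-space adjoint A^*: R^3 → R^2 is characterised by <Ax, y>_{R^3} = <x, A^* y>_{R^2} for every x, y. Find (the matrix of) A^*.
A^* = A^T =
[[-3, -3, 2],
 [0, 1, -2]]

For real matrices with standard dot products, the defining identity <Ax, y> = <x, A^* y> gives (Ax)^T y = x^T (A^*) y, i.e. x^T A^T y = x^T (A^*) y. Since this holds for all x, y, we must have A^* = A^T. Therefore
A^* =
[[-3, -3, 2],
 [0, 1, -2]].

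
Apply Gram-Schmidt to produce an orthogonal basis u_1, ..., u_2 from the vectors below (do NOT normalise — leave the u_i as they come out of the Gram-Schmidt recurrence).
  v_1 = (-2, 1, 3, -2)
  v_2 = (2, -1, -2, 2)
Orthogonal basis:
  u_1 = (-2, 1, 3, -2)
  u_2 = (1/3, -1/6, 1/2, 1/3)

Apply the Gram-Schmidt recurrence
  u_1 = v_1
  u_i = v_i − Σ_{j<i} ((v_i · u_j) / (u_j · u_j)) · u_j.

Step by step this gives:
  u_1 = (-2, 1, 3, -2)
  u_2 = (1/3, -1/6, 1/2, 1/3)

Orthogonality check:
  u_2 · u_1 = 0 (should be 0)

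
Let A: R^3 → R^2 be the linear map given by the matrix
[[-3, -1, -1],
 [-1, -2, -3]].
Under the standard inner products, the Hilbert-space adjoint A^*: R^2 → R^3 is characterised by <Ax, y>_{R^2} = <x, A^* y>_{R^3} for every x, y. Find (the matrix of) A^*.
A^* = A^T =
[[-3, -1],
 [-1, -2],
 [-1, -3]]

For real matrices with standard dot products, the defining identity <Ax, y> = <x, A^* y> gives (Ax)^T y = x^T (A^*) y, i.e. x^T A^T y = x^T (A^*) y. Since this holds for all x, y, we must have A^* = A^T. Therefore
A^* =
[[-3, -1],
 [-1, -2],
 [-1, -3]].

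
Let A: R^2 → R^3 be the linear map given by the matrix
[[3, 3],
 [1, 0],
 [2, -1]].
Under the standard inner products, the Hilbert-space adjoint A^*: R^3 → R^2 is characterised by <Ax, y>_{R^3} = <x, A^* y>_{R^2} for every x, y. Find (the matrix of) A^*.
A^* = A^T =
[[3, 1, 2],
 [3, 0, -1]]

For real matrices with standard dot products, the defining identity <Ax, y> = <x, A^* y> gives (Ax)^T y = x^T (A^*) y, i.e. x^T A^T y = x^T (A^*) y. Since this holds for all x, y, we must have A^* = A^T. Therefore
A^* =
[[3, 1, 2],
 [3, 0, -1]].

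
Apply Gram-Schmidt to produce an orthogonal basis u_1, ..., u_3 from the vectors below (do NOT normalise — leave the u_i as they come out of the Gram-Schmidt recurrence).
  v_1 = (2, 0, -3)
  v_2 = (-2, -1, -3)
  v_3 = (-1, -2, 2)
Orthogonal basis:
  u_1 = (2, 0, -3)
  u_2 = (-36/13, -1, -24/13)
  u_3 = (75/157, -300/157, 50/157)

Apply the Gram-Schmidt recurrence
  u_1 = v_1
  u_i = v_i − Σ_{j<i} ((v_i · u_j) / (u_j · u_j)) · u_j.

Step by step this gives:
  u_1 = (2, 0, -3)
  u_2 = (-36/13, -1, -24/13)
  u_3 = (75/157, -300/157, 50/157)

Orthogonality check:
  u_2 · u_1 = 0 (should be 0)
  u_3 · u_1 = 0 (should be 0)
  u_3 · u_2 = 0 (should be 0)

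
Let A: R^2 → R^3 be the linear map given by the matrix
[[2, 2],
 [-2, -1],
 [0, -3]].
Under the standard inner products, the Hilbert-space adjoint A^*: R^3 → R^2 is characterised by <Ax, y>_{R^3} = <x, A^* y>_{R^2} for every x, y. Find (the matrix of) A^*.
A^* = A^T =
[[2, -2, 0],
 [2, -1, -3]]

For real matrices with standard dot products, the defining identity <Ax, y> = <x, A^* y> gives (Ax)^T y = x^T (A^*) y, i.e. x^T A^T y = x^T (A^*) y. Since this holds for all x, y, we must have A^* = A^T. Therefore
A^* =
[[2, -2, 0],
 [2, -1, -3]].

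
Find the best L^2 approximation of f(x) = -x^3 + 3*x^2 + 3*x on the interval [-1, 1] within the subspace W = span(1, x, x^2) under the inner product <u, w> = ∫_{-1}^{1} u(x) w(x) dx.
g(x) = 3*x^2 + 12*x/5

The best approximation g ∈ W is the orthogonal projection of f onto W. Writing g = a_0 + a_1 x + a_2 x^2, the coefficients solve the normal equations G · a = b where
  G_{ij} = <φ_i, φ_j> and b_i = <f, φ_i>, with φ_0 = 1, φ_1 = x, φ_2 = x^2.
G =
  [2, 0, 2/3]
  [0, 2/3, 0]
  [2/3, 0, 2/5],
b = (2, 8/5, 6/5).
Solving gives a_0 = 0, a_1 = 12/5, a_2 = 3, so
  g(x) = 3*x^2 + 12*x/5.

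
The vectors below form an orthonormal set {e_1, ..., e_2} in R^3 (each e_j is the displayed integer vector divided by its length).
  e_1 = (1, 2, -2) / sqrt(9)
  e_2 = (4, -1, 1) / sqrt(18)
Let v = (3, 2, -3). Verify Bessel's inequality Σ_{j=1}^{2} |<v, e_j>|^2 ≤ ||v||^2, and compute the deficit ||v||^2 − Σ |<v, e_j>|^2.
Σ |<v, e_j>|^2 = 43/2; ||v||^2 = 22; deficit = 1/2

Write each e_j = u_j / sqrt(<u_j, u_j>) where u_j is the displayed integer vector. Then <v, e_j> = <v, u_j> / sqrt(<u_j, u_j>), so |<v, e_j>|^2 = <v, u_j>^2 / <u_j, u_j>.
Coefficients: <v, e_1> = 13/sqrt(9), <v, e_2> = 7/sqrt(18).
Square and sum: Σ |<v, e_j>|^2 = 43/2.
Compute ||v||^2 = v·v = 22.
Deficit = 22 − 43/2 = 1/2 ≥ 0, confirming Bessel's inequality. (The deficit equals ||v − Σ <v,e_j> e_j||^2, the squared distance from v to span{e_j}.)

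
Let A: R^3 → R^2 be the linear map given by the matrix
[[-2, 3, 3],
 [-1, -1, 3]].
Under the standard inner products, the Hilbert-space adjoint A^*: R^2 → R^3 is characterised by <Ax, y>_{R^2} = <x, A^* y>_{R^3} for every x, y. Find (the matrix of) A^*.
A^* = A^T =
[[-2, -1],
 [3, -1],
 [3, 3]]

For real matrices with standard dot products, the defining identity <Ax, y> = <x, A^* y> gives (Ax)^T y = x^T (A^*) y, i.e. x^T A^T y = x^T (A^*) y. Since this holds for all x, y, we must have A^* = A^T. Therefore
A^* =
[[-2, -1],
 [3, -1],
 [3, 3]].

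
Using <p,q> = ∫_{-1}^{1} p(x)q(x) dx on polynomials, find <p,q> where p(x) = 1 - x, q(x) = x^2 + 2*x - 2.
<p,q> = -14/3

Expand the product: p(x)·q(x) = -x^3 - x^2 + 4*x - 2.
∫_{-1}^{1} of each monomial x^k gives [2/(k+1) if k even, 0 if k odd]. Integrating term-by-term (or equivalently evaluating the antiderivative F(x) = -x^4/4 - x^3/3 + 2*x^2 - 2*x at the endpoints):
  F(1) − F(−1) = -7/12 − (49/12) = -14/3.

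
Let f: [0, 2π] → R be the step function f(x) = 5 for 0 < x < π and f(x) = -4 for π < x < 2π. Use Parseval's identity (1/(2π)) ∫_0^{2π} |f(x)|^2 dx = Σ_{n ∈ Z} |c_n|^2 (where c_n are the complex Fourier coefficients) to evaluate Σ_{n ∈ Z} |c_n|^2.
Σ |c_n|^2 = 41/2

Parseval equates the L^2 energy of f (normalised by 1/(2π)) with the ℓ^2 sum of its Fourier coefficients: (1/(2π)) ∫_0^{2π} |f|^2 = Σ |c_n|^2.
Compute the left side: (1/(2π)) [∫_0^π 5^2 dx + ∫_π^{2π} (-4)^2 dx] = (1/(2π)) · (25π + 16π) = (25 + 16)/2 = 41/2.
So Σ_{n ∈ Z} |c_n|^2 = 41/2.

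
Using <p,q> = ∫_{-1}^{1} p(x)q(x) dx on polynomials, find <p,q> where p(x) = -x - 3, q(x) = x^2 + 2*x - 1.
<p,q> = 8/3

Expand the product: p(x)·q(x) = -x^3 - 5*x^2 - 5*x + 3.
∫_{-1}^{1} of each monomial x^k gives [2/(k+1) if k even, 0 if k odd]. Integrating term-by-term (or equivalently evaluating the antiderivative F(x) = -x^4/4 - 5*x^3/3 - 5*x^2/2 + 3*x at the endpoints):
  F(1) − F(−1) = -17/12 − (-49/12) = 8/3.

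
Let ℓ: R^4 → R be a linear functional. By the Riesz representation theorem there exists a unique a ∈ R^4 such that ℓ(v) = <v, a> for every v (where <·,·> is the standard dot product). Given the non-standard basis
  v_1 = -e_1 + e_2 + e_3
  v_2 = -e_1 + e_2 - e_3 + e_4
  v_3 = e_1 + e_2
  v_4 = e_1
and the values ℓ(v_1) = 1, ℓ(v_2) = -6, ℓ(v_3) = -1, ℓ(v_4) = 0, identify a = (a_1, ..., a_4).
a = (0, -1, 2, -3)

Write a = (a_1, ..., a_4) in the standard basis. For each basis vector v_i, ℓ(v_i) = <v_i, a> is a linear equation in the a_j's. Collect the n equations into a matrix system V a = ℓ, where row i of V is v_i (expressed in the standard basis). Since V is invertible (lower-triangular with 1s on the diagonal, up to permutation), solve by back-substitution:
  V =
[[-1, 1, 1, 0],
 [-1, 1, -1, 1],
 [1, 1, 0, 0],
 [1, 0, 0, 0]]
  V a = (1, -6, -1, 0)
Solving gives a = (0, -1, 2, -3).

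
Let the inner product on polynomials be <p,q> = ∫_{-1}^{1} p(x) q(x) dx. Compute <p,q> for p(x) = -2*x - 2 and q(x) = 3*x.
<p,q> = -4

Expand the product: p(x)·q(x) = -6*x^2 - 6*x.
∫_{-1}^{1} of each monomial x^k gives [2/(k+1) if k even, 0 if k odd]. Integrating term-by-term (or equivalently evaluating the antiderivative F(x) = -2*x^3 - 3*x^2 at the endpoints):
  F(1) − F(−1) = -5 − (-1) = -4.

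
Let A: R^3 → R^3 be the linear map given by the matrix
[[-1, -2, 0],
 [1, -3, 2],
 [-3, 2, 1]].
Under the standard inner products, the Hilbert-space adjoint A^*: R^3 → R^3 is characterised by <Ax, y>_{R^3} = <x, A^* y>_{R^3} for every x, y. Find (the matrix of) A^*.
A^* = A^T =
[[-1, 1, -3],
 [-2, -3, 2],
 [0, 2, 1]]

For real matrices with standard dot products, the defining identity <Ax, y> = <x, A^* y> gives (Ax)^T y = x^T (A^*) y, i.e. x^T A^T y = x^T (A^*) y. Since this holds for all x, y, we must have A^* = A^T. Therefore
A^* =
[[-1, 1, -3],
 [-2, -3, 2],
 [0, 2, 1]].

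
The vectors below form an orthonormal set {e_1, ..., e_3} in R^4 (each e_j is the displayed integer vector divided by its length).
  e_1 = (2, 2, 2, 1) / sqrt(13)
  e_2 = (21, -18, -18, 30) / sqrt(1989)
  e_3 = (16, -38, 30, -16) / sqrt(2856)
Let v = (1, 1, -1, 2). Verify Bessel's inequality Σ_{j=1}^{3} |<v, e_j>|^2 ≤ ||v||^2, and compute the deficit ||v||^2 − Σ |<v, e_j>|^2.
Σ |<v, e_j>|^2 = 7; ||v||^2 = 7; deficit = 0

Write each e_j = u_j / sqrt(<u_j, u_j>) where u_j is the displayed integer vector. Then <v, e_j> = <v, u_j> / sqrt(<u_j, u_j>), so |<v, e_j>|^2 = <v, u_j>^2 / <u_j, u_j>.
Coefficients: <v, e_1> = 4/sqrt(13), <v, e_2> = 81/sqrt(1989), <v, e_3> = -84/sqrt(2856).
Square and sum: Σ |<v, e_j>|^2 = 7.
Compute ||v||^2 = v·v = 7.
Deficit = 7 − 7 = 0 ≥ 0, confirming Bessel's inequality. (The deficit equals ||v − Σ <v,e_j> e_j||^2, the squared distance from v to span{e_j}.)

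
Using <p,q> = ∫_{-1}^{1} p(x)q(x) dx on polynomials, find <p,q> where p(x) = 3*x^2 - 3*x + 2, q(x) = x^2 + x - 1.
<p,q> = -82/15

Expand the product: p(x)·q(x) = 3*x^4 - 4*x^2 + 5*x - 2.
∫_{-1}^{1} of each monomial x^k gives [2/(k+1) if k even, 0 if k odd]. Integrating term-by-term (or equivalently evaluating the antiderivative F(x) = 3*x^5/5 - 4*x^3/3 + 5*x^2/2 - 2*x at the endpoints):
  F(1) − F(−1) = -7/30 − (157/30) = -82/15.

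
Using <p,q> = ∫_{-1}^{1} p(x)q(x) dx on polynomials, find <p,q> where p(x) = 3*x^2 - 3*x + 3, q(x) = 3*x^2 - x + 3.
<p,q> = 178/5

Expand the product: p(x)·q(x) = 9*x^4 - 12*x^3 + 21*x^2 - 12*x + 9.
∫_{-1}^{1} of each monomial x^k gives [2/(k+1) if k even, 0 if k odd]. Integrating term-by-term (or equivalently evaluating the antiderivative F(x) = 9*x^5/5 - 3*x^4 + 7*x^3 - 6*x^2 + 9*x at the endpoints):
  F(1) − F(−1) = 44/5 − (-134/5) = 178/5.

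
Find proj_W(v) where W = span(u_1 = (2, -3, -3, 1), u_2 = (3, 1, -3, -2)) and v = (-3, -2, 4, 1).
proj_W(v) = (-467/143, -152/143, 36/11, 309/143)

Set up U = [u_1 | ... | u_2] ∈ R^(4×2). The projector onto W = col(U) is P = U (U^T U)^(-1) U^T.
Compute U^T U =
  [23, 10]
  [10, 23],
and U^T v = (-11, -25).
Solve U^T U · c = U^T v for the coefficients: c = (-1/143, -155/143). The projection is proj_W(v) = U c.
Check: (v - proj_W(v)) · u_1 = 0  (should be 0).
Check: (v - proj_W(v)) · u_2 = 0  (should be 0).
Result: proj_W(v) = (-467/143, -152/143, 36/11, 309/143).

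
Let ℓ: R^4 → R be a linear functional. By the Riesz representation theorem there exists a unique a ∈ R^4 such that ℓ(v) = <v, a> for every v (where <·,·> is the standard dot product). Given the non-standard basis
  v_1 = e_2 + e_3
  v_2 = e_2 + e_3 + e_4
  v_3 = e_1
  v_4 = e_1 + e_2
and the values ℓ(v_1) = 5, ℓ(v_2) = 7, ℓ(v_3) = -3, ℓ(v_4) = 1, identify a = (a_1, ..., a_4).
a = (-3, 4, 1, 2)

Write a = (a_1, ..., a_4) in the standard basis. For each basis vector v_i, ℓ(v_i) = <v_i, a> is a linear equation in the a_j's. Collect the n equations into a matrix system V a = ℓ, where row i of V is v_i (expressed in the standard basis). Since V is invertible (lower-triangular with 1s on the diagonal, up to permutation), solve by back-substitution:
  V =
[[0, 1, 1, 0],
 [0, 1, 1, 1],
 [1, 0, 0, 0],
 [1, 1, 0, 0]]
  V a = (5, 7, -3, 1)
Solving gives a = (-3, 4, 1, 2).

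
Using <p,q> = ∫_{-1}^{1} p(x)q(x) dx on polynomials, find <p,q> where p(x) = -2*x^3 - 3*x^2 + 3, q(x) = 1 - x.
<p,q> = 24/5

Expand the product: p(x)·q(x) = 2*x^4 + x^3 - 3*x^2 - 3*x + 3.
∫_{-1}^{1} of each monomial x^k gives [2/(k+1) if k even, 0 if k odd]. Integrating term-by-term (or equivalently evaluating the antiderivative F(x) = 2*x^5/5 + x^4/4 - x^3 - 3*x^2/2 + 3*x at the endpoints):
  F(1) − F(−1) = 23/20 − (-73/20) = 24/5.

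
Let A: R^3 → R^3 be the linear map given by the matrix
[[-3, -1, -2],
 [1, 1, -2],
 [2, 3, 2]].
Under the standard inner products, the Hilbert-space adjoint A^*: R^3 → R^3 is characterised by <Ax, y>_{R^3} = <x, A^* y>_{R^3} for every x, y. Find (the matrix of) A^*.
A^* = A^T =
[[-3, 1, 2],
 [-1, 1, 3],
 [-2, -2, 2]]

For real matrices with standard dot products, the defining identity <Ax, y> = <x, A^* y> gives (Ax)^T y = x^T (A^*) y, i.e. x^T A^T y = x^T (A^*) y. Since this holds for all x, y, we must have A^* = A^T. Therefore
A^* =
[[-3, 1, 2],
 [-1, 1, 3],
 [-2, -2, 2]].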